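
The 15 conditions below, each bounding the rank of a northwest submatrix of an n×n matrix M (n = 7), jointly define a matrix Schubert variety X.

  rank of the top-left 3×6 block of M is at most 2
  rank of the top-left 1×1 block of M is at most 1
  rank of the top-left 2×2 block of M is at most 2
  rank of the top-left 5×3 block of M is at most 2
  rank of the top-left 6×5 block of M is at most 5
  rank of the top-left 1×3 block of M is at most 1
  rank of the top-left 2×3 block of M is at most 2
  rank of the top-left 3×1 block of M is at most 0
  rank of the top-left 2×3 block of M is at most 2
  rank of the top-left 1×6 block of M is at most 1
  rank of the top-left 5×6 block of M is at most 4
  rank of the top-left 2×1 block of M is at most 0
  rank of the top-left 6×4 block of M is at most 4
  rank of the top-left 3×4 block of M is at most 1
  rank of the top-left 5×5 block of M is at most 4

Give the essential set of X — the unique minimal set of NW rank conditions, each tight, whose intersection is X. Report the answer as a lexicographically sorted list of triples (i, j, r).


Computing R[i][j] = min implied NW-rank bound (n=7, 15 conditions):

  row 1: 0  1  1  1  1  1  1
  row 2: 0  1  1  1  2  2  2
  row 3: 0  1  1  1  2  2  3
  row 4: 1  2  2  2  3  3  4
  row 5: 1  2  2  3  4  4  5
  row 6: 1  2  3  4  5  5  6
  row 7: 1  2  3  4  5  6  7

giving w = (2, 5, 7, 1, 4, 3, 6) via Δ²R.

Rothe diagram D(w) (9 cells), 4 SE-corners (essential conditions):

[(3, 1, 0), (3, 4, 1), (3, 6, 2), (5, 3, 2)]


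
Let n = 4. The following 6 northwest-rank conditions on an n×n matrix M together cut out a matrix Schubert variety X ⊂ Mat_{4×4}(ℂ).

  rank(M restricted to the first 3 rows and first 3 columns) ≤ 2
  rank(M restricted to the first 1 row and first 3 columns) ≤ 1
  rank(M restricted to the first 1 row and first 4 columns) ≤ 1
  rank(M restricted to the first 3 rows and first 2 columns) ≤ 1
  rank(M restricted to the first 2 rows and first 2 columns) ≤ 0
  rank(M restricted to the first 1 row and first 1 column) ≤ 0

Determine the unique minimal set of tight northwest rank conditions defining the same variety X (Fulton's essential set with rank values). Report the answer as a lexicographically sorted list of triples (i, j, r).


Computing R[i][j] = min implied NW-rank bound (n=4, 6 conditions):

  R[1]: 0, 0, 1, 1
  R[2]: 0, 0, 1, 2
  R[3]: 1, 1, 2, 3
  R[4]: 1, 2, 3, 4

hence w(1..4) = (3, 4, 1, 2).

1 SE-corner of the 4-cell Rothe diagram gives Ess(w):

[(2, 2, 0)]


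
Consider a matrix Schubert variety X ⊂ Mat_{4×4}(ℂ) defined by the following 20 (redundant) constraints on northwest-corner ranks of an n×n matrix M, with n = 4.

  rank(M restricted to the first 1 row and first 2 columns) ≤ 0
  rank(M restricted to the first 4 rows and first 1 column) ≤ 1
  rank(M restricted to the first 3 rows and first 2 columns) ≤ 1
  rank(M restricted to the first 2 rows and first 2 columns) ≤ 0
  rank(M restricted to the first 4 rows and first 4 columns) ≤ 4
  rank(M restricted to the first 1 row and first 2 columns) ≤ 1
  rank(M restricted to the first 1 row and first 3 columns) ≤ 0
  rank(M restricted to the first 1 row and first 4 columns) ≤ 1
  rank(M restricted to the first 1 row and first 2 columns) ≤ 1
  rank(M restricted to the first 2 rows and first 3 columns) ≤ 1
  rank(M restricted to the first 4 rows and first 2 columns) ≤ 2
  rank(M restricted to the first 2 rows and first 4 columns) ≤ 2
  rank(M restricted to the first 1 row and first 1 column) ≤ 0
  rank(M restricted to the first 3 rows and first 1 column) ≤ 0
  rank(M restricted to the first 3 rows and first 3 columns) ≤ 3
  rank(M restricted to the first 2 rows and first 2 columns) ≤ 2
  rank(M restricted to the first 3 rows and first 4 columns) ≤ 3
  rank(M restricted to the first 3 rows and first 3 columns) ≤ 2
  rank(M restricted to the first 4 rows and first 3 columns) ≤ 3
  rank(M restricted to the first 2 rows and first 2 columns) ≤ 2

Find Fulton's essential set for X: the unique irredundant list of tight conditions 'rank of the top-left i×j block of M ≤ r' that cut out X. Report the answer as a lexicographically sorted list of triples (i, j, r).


Reconstructing r_w from the 20 given conditions:

  i=1: 0 | 0 | 0 | 1
  i=2: 0 | 0 | 1 | 2
  i=3: 0 | 1 | 2 | 3
  i=4: 1 | 2 | 3 | 4

the unique w with this rank table is (4, 3, 2, 1).

|D(w)|=6, |Ess(w)|=3:

[(1, 3, 0), (2, 2, 0), (3, 1, 0)]


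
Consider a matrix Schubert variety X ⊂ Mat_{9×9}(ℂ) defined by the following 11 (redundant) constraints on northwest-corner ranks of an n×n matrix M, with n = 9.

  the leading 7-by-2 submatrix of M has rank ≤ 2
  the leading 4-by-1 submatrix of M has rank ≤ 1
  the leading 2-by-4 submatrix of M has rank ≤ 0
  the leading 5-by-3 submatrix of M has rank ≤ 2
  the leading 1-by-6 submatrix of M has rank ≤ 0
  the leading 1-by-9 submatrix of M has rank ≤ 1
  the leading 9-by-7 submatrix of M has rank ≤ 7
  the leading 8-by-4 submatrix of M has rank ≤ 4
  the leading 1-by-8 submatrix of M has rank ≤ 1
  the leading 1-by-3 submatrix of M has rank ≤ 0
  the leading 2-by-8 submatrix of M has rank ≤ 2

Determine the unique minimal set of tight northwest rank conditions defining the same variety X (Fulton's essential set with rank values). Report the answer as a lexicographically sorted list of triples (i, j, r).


Propagating the 11 rank bounds to every northwest block:

  row 1: 0  0  0  0  0  0  1  1  1
  row 2: 0  0  0  0  1  1  2  2  2
  row 3: 1  1  1  1  2  2  3  3  3
  row 4: 1  2  2  2  3  3  4  4  4
  row 5: 1  2  2  3  4  4  5  5  5
  row 6: 1  2  3  4  5  5  6  6  6
  row 7: 1  2  3  4  5  6  7  7  7
  row 8: 1  2  3  4  5  6  7  8  8
  row 9: 1  2  3  4  5  6  7  8  9

giving w = (7, 5, 1, 2, 4, 3, 6, 8, 9) via Δ²R.

ℓ(w)=11; the 3 essential cells (i,j,r):

[(1, 6, 0), (2, 4, 0), (5, 3, 2)]


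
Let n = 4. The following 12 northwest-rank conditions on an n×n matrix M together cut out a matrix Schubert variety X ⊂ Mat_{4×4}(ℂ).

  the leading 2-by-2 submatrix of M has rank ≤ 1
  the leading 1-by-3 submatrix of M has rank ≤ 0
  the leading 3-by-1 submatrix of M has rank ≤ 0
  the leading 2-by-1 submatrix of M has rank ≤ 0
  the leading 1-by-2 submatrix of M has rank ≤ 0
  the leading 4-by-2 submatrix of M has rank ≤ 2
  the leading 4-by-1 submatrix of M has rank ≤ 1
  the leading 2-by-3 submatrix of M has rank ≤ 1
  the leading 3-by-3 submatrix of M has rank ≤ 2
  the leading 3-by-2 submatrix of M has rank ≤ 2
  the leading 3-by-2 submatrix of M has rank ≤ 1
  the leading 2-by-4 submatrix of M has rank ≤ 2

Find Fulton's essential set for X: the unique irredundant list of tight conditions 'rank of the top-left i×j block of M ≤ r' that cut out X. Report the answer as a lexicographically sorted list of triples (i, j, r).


The tightest implied rank at each (i,j), from the 12 conditions:

  row 1: 0 | 0 | 0 | 1
  row 2: 0 | 1 | 1 | 2
  row 3: 0 | 1 | 2 | 3
  row 4: 1 | 2 | 3 | 4

hence w(1..4) = (4, 2, 3, 1).

2 SE-corners of the 5-cell Rothe diagram give Ess(w):

[(1, 3, 0), (3, 1, 0)]


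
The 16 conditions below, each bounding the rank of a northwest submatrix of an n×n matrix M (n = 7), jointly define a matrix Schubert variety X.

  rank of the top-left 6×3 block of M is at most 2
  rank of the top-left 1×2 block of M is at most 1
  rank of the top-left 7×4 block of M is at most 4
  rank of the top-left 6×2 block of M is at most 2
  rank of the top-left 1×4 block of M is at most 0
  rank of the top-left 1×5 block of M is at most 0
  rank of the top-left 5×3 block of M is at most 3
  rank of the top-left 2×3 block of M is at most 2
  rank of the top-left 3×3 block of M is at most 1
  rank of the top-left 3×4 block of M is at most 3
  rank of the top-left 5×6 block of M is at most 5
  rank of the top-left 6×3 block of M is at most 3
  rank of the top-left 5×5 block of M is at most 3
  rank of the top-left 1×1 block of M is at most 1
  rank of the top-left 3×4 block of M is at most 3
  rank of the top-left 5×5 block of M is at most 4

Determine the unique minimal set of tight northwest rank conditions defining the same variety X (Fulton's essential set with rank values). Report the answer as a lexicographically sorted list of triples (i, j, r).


Propagating the 16 rank bounds to every northwest block:

  row 1: 0  0  0  0  0  1  1
  row 2: 1  1  1  1  1  2  2
  row 3: 1  1  1  2  2  3  3
  row 4: 1  2  2  3  3  4  4
  row 5: 1  2  2  3  3  4  5
  row 6: 1  2  2  3  4  5  6
  row 7: 1  2  3  4  5  6  7

hence w(1..7) = (6, 1, 4, 2, 7, 5, 3).

|D(w)|=10, |Ess(w)|=4:

[(1, 5, 0), (3, 3, 1), (5, 5, 3), (6, 3, 2)]


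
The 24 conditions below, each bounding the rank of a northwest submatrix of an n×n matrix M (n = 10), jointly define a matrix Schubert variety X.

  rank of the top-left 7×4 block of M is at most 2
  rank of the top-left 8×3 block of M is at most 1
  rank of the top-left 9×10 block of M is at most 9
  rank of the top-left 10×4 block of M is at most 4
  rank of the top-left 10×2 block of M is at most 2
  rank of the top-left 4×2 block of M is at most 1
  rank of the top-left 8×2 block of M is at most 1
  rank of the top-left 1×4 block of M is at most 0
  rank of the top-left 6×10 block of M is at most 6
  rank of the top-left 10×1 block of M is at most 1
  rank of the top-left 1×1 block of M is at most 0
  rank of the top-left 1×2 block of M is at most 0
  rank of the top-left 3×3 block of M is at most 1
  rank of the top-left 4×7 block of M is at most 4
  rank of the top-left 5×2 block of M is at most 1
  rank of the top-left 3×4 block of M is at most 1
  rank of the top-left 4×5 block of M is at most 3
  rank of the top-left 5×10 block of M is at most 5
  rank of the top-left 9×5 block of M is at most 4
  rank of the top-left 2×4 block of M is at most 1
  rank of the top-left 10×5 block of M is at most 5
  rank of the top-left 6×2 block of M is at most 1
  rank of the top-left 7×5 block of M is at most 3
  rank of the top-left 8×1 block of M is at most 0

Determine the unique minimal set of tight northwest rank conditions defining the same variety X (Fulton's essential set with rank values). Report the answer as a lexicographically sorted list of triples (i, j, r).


Rank table r_w(10×10) implied by the 24 constraints:

  row 1: 0  0  0  0  1  1  1  1  1  1
  row 2: 0  1  1  1  2  2  2  2  2  2
  row 3: 0  1  1  1  2  3  3  3  3  3
  row 4: 0  1  1  2  3  4  4  4  4  4
  row 5: 0  1  1  2  3  4  5  5  5  5
  row 6: 0  1  1  2  3  4  5  6  6  6
  row 7: 0  1  1  2  3  4  5  6  7  7
  row 8: 0  1  1  2  3  4  5  6  7  8
  row 9: 1  2  2  3  4  5  6  7  8  9
  row 10: 1  2  3  4  5  6  7  8  9  10

second differences of R give the permutation w = (5, 2, 6, 4, 7, 8, 9, 10, 1, 3).

4 SE-corners of the 18-cell Rothe diagram give Ess(w):

[(1, 4, 0), (3, 4, 1), (8, 1, 0), (8, 3, 1)]


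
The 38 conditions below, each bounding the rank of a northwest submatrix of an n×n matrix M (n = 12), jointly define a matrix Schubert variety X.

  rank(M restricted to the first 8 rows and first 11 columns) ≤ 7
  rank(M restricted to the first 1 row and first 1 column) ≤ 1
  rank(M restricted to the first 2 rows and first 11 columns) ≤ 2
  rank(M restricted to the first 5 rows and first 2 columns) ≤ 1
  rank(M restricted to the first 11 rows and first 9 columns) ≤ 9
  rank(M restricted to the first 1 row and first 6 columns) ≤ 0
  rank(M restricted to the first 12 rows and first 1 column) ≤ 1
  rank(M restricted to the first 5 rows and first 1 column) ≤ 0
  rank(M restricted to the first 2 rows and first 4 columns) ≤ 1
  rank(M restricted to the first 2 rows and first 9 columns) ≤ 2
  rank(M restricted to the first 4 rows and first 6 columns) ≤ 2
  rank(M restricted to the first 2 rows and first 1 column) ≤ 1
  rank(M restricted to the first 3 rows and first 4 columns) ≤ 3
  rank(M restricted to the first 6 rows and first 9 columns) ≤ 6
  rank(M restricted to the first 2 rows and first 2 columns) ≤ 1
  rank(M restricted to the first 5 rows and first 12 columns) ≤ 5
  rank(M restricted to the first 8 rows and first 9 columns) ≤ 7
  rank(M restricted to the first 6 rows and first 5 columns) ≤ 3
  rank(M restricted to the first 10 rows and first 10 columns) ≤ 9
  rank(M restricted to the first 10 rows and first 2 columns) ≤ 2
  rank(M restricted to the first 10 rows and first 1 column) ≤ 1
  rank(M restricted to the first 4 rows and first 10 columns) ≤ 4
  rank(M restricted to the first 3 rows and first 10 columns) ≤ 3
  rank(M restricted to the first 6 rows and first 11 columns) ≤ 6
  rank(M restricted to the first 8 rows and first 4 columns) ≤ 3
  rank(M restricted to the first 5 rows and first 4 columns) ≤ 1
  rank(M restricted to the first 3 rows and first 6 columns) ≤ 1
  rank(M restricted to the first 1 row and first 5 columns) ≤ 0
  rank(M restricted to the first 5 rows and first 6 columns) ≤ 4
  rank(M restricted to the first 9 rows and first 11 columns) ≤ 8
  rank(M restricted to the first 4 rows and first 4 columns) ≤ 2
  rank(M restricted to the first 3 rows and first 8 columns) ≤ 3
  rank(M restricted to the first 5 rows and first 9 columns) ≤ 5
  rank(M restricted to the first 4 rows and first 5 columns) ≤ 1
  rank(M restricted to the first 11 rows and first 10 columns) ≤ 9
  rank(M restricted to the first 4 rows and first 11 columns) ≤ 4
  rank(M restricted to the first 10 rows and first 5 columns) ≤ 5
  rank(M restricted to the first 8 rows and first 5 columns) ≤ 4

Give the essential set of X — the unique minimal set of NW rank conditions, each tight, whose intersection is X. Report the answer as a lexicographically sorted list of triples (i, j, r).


Computing R[i][j] = min implied NW-rank bound (n=12, 38 conditions):

  0  0  0  0  0  0  1  1  1  1  1  1
  0  1  1  1  1  1  2  2  2  2  2  2
  0  1  1  1  1  1  2  3  3  3  3  3
  0  1  1  1  1  2  3  4  4  4  4  4
  0  1  1  1  2  3  4  5  5  5  5  5
  1  2  2  2  3  4  5  6  6  6  6  6
  1  2  3  3  4  5  6  7  7  7  7  7
  1  2  3  3  4  5  6  7  7  7  7  8
  1  2  3  4  5  6  7  8  8  8  8  9
  1  2  3  4  5  6  7  8  9  9  9  10
  1  2  3  4  5  6  7  8  9  9  10  11
  1  2  3  4  5  6  7  8  9  10  11  12

reading off 1-entries of Δ²R: w = (7, 2, 8, 6, 5, 1, 3, 12, 4, 9, 11, 10).

|D(w)|=24, |Ess(w)|=8:

[(1, 6, 0), (3, 6, 1), (4, 5, 1), (5, 1, 0), (5, 4, 1), (8, 4, 3), (8, 11, 7), (11, 10, 9)]


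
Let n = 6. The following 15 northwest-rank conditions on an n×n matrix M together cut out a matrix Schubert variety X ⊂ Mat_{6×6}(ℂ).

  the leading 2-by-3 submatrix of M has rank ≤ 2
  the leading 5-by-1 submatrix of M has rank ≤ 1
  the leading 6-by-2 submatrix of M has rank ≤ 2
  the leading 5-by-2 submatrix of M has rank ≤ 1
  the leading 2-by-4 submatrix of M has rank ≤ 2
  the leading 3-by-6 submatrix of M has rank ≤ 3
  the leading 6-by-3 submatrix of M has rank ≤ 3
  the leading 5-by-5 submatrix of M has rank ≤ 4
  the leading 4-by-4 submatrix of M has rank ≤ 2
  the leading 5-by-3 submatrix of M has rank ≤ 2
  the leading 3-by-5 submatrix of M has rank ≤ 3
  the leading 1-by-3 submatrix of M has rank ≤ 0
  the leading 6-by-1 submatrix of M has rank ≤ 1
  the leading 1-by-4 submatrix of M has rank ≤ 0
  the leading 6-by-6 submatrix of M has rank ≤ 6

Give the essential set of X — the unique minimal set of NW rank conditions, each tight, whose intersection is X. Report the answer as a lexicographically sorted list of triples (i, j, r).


Propagating the 15 rank bounds to every northwest block:

  i=1: 0 0 0 0 1 1
  i=2: 1 1 1 1 2 2
  i=3: 1 1 2 2 3 3
  i=4: 1 1 2 2 3 4
  i=5: 1 1 2 3 4 5
  i=6: 1 2 3 4 5 6

the unique w with this rank table is (5, 1, 3, 6, 4, 2).

ℓ(w)=8; the 3 essential cells (i,j,r):

[(1, 4, 0), (4, 4, 2), (5, 2, 1)]


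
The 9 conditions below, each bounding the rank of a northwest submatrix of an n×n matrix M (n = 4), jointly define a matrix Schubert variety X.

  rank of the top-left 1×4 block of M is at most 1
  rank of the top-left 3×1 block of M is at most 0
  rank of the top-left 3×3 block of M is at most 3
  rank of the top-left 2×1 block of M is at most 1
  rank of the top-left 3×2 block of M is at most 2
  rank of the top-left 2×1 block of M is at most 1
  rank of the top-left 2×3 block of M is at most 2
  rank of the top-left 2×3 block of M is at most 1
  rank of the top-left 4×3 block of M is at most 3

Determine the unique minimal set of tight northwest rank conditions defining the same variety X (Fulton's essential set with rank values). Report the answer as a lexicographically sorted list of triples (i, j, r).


Propagating the 9 rank bounds to every northwest block:

  row 1: 0, 1, 1, 1
  row 2: 0, 1, 1, 2
  row 3: 0, 1, 2, 3
  row 4: 1, 2, 3, 4

so w = (2, 4, 3, 1).

ℓ(w)=4; the 2 essential cells (i,j,r):

[(2, 3, 1), (3, 1, 0)]


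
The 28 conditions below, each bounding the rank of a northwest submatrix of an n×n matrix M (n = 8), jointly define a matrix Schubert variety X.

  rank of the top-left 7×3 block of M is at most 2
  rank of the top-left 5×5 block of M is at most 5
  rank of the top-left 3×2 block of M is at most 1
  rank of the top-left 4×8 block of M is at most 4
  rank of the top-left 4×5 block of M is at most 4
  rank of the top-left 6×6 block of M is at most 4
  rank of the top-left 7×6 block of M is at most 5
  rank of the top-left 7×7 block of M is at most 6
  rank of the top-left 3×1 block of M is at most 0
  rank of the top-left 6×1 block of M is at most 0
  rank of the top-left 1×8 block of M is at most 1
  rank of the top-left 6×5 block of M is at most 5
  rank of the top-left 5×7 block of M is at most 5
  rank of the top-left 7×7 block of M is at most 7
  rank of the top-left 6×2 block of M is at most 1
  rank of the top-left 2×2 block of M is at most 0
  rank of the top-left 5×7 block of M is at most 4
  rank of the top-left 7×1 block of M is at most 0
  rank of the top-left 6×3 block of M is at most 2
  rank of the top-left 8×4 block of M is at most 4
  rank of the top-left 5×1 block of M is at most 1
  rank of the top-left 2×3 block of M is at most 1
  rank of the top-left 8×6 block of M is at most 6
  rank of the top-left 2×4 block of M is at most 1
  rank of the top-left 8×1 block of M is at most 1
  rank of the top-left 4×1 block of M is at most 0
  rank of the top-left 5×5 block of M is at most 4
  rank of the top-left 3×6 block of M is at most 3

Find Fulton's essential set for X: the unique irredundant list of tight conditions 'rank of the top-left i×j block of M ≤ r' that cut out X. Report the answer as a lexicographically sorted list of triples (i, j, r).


Propagating the 28 rank bounds to every northwest block:

  i=1: 0 | 0 | 1 | 1 | 1 | 1 | 1 | 1
  i=2: 0 | 0 | 1 | 1 | 2 | 2 | 2 | 2
  i=3: 0 | 1 | 2 | 2 | 3 | 3 | 3 | 3
  i=4: 0 | 1 | 2 | 3 | 4 | 4 | 4 | 4
  i=5: 0 | 1 | 2 | 3 | 4 | 4 | 4 | 5
  i=6: 0 | 1 | 2 | 3 | 4 | 4 | 5 | 6
  i=7: 0 | 1 | 2 | 3 | 4 | 5 | 6 | 7
  i=8: 1 | 2 | 3 | 4 | 5 | 6 | 7 | 8

reading off 1-entries of Δ²R: w = (3, 5, 2, 4, 8, 7, 6, 1).

D(w) has 13 cells with 5 SE-corners; essential set:

[(2, 2, 0), (2, 4, 1), (5, 7, 4), (6, 6, 4), (7, 1, 0)]


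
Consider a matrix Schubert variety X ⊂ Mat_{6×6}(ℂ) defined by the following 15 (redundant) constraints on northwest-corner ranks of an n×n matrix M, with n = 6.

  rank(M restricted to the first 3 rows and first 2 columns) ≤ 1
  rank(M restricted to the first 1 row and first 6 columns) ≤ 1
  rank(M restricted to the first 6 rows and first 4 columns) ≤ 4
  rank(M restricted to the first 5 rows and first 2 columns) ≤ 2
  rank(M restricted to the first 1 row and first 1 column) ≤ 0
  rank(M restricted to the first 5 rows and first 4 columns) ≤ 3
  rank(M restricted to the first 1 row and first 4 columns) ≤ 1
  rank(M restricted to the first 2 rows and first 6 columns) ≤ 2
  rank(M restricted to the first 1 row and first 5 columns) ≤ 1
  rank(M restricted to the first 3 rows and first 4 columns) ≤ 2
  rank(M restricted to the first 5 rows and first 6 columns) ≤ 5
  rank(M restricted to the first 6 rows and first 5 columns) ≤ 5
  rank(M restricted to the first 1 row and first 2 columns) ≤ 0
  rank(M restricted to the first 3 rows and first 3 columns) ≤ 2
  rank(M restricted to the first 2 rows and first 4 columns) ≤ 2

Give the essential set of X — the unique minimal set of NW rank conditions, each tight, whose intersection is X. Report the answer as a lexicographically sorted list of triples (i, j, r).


Reconstructing r_w from the 15 given conditions:

  R[1]: 0 0 1 1 1 1
  R[2]: 1 1 2 2 2 2
  R[3]: 1 1 2 2 3 3
  R[4]: 1 2 3 3 4 4
  R[5]: 1 2 3 3 4 5
  R[6]: 1 2 3 4 5 6

the unique w with this rank table is (3, 1, 5, 2, 6, 4).

Fulton essential set (4 of the 5 Rothe cells):

[(1, 2, 0), (3, 2, 1), (3, 4, 2), (5, 4, 3)]


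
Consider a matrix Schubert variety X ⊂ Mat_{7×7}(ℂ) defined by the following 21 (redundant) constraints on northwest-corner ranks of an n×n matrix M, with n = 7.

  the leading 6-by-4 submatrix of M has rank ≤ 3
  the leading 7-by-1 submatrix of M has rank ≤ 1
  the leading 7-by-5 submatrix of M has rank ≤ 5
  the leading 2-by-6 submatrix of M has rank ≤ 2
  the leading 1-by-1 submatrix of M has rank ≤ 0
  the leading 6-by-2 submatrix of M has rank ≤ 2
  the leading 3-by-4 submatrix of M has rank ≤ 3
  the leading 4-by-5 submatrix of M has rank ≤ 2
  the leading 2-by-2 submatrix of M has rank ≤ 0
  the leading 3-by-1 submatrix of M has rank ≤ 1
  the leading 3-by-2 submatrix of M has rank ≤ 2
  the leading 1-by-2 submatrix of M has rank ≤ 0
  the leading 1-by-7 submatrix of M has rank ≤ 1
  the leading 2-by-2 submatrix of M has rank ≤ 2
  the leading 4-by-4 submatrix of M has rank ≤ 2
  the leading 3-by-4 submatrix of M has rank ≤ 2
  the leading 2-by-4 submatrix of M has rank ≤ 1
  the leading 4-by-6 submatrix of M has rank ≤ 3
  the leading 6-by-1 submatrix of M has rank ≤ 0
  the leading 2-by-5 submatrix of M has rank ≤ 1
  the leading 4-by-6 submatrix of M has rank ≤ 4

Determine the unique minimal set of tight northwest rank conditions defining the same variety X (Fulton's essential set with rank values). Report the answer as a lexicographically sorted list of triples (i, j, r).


Recovering R(i,j) via the rank-extension bound from the 21 conditions:

  row 1: 0 | 0 | 1 | 1 | 1 | 1 | 1
  row 2: 0 | 0 | 1 | 1 | 1 | 2 | 2
  row 3: 0 | 1 | 2 | 2 | 2 | 3 | 3
  row 4: 0 | 1 | 2 | 2 | 2 | 3 | 4
  row 5: 0 | 1 | 2 | 3 | 3 | 4 | 5
  row 6: 0 | 1 | 2 | 3 | 4 | 5 | 6
  row 7: 1 | 2 | 3 | 4 | 5 | 6 | 7

the unique w with this rank table is (3, 6, 2, 7, 4, 5, 1).

D(w) has 12 cells with 4 SE-corners; essential set:

[(2, 2, 0), (2, 5, 1), (4, 5, 2), (6, 1, 0)]


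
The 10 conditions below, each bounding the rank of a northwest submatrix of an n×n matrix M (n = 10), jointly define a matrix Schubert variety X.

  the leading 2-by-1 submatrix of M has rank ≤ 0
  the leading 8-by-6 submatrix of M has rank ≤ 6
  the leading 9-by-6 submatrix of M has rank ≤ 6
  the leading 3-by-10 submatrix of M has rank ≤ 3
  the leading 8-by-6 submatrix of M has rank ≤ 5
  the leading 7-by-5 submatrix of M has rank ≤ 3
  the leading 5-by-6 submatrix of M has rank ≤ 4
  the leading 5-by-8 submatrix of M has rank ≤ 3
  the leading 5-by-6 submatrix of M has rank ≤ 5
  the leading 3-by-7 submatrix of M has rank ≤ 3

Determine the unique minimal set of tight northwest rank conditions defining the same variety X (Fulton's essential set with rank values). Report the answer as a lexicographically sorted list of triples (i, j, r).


The tightest implied rank at each (i,j), from the 10 conditions:

  i=1: 0 1 1 1 1 1 1 1 1 1
  i=2: 0 1 2 2 2 2 2 2 2 2
  i=3: 1 2 3 3 3 3 3 3 3 3
  i=4: 1 2 3 3 3 3 3 3 4 4
  i=5: 1 2 3 3 3 3 3 3 4 5
  i=6: 1 2 3 3 3 4 4 4 5 6
  i=7: 1 2 3 3 3 4 5 5 6 7
  i=8: 1 2 3 4 4 5 6 6 7 8
  i=9: 1 2 3 4 5 6 7 7 8 9
  i=10: 1 2 3 4 5 6 7 8 9 10

second differences of R give the permutation w = (2, 3, 1, 9, 10, 6, 7, 4, 5, 8).

Rothe diagram D(w) (16 cells), 3 SE-corners (essential conditions):

[(2, 1, 0), (5, 8, 3), (7, 5, 3)]


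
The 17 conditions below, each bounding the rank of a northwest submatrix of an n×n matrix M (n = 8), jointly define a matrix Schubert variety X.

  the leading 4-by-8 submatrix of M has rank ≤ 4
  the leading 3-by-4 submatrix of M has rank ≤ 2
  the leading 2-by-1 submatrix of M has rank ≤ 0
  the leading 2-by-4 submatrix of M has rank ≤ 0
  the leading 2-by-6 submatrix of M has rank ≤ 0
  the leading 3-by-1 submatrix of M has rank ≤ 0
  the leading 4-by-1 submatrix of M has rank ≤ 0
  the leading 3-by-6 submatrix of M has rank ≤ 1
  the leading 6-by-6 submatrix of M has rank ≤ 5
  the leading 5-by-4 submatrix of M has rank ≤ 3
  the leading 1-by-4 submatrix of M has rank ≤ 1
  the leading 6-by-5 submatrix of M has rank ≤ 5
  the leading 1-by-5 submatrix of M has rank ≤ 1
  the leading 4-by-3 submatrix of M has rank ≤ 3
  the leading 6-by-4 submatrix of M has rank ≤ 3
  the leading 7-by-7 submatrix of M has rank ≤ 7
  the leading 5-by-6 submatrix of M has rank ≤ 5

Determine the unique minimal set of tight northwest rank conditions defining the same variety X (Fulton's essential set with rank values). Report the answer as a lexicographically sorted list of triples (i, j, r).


Rank table r_w(8×8) implied by the 17 constraints:

  i=1: 0 | 0 | 0 | 0 | 0 | 0 | 1 | 1
  i=2: 0 | 0 | 0 | 0 | 0 | 0 | 1 | 2
  i=3: 0 | 1 | 1 | 1 | 1 | 1 | 2 | 3
  i=4: 0 | 1 | 2 | 2 | 2 | 2 | 3 | 4
  i=5: 1 | 2 | 3 | 3 | 3 | 3 | 4 | 5
  i=6: 1 | 2 | 3 | 3 | 4 | 4 | 5 | 6
  i=7: 1 | 2 | 3 | 4 | 5 | 5 | 6 | 7
  i=8: 1 | 2 | 3 | 4 | 5 | 6 | 7 | 8

second differences of R give the permutation w = (7, 8, 2, 3, 1, 5, 4, 6).

Rothe diagram D(w) (15 cells), 3 SE-corners (essential conditions):

[(2, 6, 0), (4, 1, 0), (6, 4, 3)]


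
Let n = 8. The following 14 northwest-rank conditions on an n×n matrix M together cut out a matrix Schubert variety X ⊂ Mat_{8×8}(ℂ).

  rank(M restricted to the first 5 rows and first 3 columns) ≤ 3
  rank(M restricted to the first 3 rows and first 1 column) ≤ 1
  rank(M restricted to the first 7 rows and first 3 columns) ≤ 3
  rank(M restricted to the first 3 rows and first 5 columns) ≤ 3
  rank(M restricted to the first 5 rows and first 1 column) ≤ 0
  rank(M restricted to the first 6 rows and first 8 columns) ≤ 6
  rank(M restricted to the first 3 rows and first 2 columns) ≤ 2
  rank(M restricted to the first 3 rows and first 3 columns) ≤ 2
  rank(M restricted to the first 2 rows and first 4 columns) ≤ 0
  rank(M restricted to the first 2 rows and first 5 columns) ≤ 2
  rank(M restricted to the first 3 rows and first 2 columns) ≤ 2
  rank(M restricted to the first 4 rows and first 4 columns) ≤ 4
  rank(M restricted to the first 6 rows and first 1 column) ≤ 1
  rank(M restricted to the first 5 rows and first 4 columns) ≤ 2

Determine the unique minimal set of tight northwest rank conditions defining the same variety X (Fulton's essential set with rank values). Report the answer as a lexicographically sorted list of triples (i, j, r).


Rank table r_w(8×8) implied by the 14 constraints:

  0 0 0 0 1 1 1 1
  0 0 0 0 1 2 2 2
  0 1 1 1 2 3 3 3
  0 1 2 2 3 4 4 4
  0 1 2 2 3 4 5 5
  1 2 3 3 4 5 6 6
  1 2 3 4 5 6 7 7
  1 2 3 4 5 6 7 8

so w = (5, 6, 2, 3, 7, 1, 4, 8).

Rothe diagram D(w) (12 cells), 3 SE-corners (essential conditions):

[(2, 4, 0), (5, 1, 0), (5, 4, 2)]


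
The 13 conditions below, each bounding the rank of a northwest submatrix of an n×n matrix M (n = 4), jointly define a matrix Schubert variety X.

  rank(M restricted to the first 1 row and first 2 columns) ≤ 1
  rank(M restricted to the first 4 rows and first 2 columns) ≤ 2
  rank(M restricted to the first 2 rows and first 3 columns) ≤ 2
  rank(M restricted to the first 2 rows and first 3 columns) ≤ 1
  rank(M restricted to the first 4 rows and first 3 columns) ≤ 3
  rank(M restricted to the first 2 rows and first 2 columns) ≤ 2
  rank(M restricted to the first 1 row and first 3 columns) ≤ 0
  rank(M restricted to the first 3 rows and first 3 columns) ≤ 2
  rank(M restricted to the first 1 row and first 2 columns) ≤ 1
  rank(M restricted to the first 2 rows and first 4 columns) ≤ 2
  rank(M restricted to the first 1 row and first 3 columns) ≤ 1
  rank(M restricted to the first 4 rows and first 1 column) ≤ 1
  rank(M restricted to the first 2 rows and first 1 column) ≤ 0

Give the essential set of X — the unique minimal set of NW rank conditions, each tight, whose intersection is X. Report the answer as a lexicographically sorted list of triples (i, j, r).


The tightest implied rank at each (i,j), from the 13 conditions:

  0, 0, 0, 1
  0, 1, 1, 2
  1, 2, 2, 3
  1, 2, 3, 4

reading off 1-entries of Δ²R: w = (4, 2, 1, 3).

2 SE-corners of the 4-cell Rothe diagram give Ess(w):

[(1, 3, 0), (2, 1, 0)]


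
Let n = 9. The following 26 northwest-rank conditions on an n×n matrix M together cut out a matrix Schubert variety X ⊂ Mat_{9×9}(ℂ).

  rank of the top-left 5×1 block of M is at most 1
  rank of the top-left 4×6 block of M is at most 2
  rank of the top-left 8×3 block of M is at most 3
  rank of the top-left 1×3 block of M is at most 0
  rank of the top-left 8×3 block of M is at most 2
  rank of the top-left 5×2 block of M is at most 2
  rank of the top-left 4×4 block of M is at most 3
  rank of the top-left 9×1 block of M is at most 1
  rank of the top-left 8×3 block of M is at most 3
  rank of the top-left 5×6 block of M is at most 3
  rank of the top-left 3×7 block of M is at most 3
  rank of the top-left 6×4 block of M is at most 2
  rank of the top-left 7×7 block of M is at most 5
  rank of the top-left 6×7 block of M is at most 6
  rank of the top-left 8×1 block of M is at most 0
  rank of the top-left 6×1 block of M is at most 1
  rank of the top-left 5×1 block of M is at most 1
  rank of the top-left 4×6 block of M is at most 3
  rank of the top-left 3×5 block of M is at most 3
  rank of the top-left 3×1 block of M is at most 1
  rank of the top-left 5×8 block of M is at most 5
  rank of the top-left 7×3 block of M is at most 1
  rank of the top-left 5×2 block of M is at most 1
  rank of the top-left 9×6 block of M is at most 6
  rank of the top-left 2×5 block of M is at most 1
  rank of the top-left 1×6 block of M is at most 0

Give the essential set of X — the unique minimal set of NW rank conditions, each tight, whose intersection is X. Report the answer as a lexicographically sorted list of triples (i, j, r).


Computing R[i][j] = min implied NW-rank bound (n=9, 26 conditions):

  row 1: 0 | 0 | 0 | 0 | 0 | 0 | 1 | 1 | 1
  row 2: 0 | 1 | 1 | 1 | 1 | 1 | 2 | 2 | 2
  row 3: 0 | 1 | 1 | 2 | 2 | 2 | 3 | 3 | 3
  row 4: 0 | 1 | 1 | 2 | 2 | 2 | 3 | 4 | 4
  row 5: 0 | 1 | 1 | 2 | 3 | 3 | 4 | 5 | 5
  row 6: 0 | 1 | 1 | 2 | 3 | 4 | 5 | 6 | 6
  row 7: 0 | 1 | 1 | 2 | 3 | 4 | 5 | 6 | 7
  row 8: 0 | 1 | 2 | 3 | 4 | 5 | 6 | 7 | 8
  row 9: 1 | 2 | 3 | 4 | 5 | 6 | 7 | 8 | 9

hence w(1..9) = (7, 2, 4, 8, 5, 6, 9, 3, 1).

4 SE-corners of the 20-cell Rothe diagram give Ess(w):

[(1, 6, 0), (4, 6, 2), (7, 3, 1), (8, 1, 0)]


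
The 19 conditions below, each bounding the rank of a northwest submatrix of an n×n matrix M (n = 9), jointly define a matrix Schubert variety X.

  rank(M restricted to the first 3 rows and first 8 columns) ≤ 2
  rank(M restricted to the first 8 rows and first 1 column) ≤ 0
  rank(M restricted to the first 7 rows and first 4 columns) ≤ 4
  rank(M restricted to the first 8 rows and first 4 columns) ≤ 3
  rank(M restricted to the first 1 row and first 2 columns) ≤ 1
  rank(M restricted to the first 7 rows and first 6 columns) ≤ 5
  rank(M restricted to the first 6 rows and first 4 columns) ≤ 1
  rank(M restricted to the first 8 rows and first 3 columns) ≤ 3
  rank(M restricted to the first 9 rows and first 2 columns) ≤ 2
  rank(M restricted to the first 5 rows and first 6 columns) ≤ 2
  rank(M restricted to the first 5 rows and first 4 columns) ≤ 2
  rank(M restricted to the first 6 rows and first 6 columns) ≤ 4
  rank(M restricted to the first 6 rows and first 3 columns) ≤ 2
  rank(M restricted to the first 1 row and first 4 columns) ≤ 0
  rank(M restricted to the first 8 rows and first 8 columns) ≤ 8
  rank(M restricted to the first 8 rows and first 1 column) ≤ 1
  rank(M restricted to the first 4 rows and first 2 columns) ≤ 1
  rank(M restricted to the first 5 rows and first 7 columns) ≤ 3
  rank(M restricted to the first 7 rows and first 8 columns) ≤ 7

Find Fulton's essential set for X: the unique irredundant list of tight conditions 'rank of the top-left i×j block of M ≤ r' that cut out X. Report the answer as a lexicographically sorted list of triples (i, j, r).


Recovering R(i,j) via the rank-extension bound from the 19 conditions:

  0  0  0  0  1  1  1  1  1
  0  1  1  1  2  2  2  2  2
  0  1  1  1  2  2  2  2  3
  0  1  1  1  2  2  3  3  4
  0  1  1  1  2  2  3  4  5
  0  1  1  1  2  3  4  5  6
  0  1  2  2  3  4  5  6  7
  0  1  2  3  4  5  6  7  8
  1  2  3  4  5  6  7  8  9

reading off 1-entries of Δ²R: w = (5, 2, 9, 7, 8, 6, 3, 4, 1).

Fulton essential set (5 of the 24 Rothe cells):

[(1, 4, 0), (3, 8, 2), (5, 6, 2), (6, 4, 1), (8, 1, 0)]


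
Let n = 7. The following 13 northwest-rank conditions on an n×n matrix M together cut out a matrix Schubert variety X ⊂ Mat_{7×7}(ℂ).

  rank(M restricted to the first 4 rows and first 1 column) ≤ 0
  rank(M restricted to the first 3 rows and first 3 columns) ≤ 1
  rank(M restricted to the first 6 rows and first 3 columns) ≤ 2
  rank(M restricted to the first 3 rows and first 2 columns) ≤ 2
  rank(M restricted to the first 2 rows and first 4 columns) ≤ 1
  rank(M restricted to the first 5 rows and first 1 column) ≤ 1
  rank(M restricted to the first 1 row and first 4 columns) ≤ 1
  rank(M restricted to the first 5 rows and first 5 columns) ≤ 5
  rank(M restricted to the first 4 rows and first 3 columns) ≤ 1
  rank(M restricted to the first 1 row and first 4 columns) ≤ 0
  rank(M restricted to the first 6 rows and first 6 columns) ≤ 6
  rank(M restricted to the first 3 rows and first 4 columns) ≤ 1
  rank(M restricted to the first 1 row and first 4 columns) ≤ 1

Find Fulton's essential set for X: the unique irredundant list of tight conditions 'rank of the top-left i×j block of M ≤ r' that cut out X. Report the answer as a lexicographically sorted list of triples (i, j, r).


Computing R[i][j] = min implied NW-rank bound (n=7, 13 conditions):

  row 1: 0, 0, 0, 0, 1, 1, 1
  row 2: 0, 1, 1, 1, 2, 2, 2
  row 3: 0, 1, 1, 1, 2, 3, 3
  row 4: 0, 1, 1, 2, 3, 4, 4
  row 5: 1, 2, 2, 3, 4, 5, 5
  row 6: 1, 2, 2, 3, 4, 5, 6
  row 7: 1, 2, 3, 4, 5, 6, 7

giving w = (5, 2, 6, 4, 1, 7, 3) via Δ²R.

5 SE-corners of the 11-cell Rothe diagram give Ess(w):

[(1, 4, 0), (3, 4, 1), (4, 1, 0), (4, 3, 1), (6, 3, 2)]


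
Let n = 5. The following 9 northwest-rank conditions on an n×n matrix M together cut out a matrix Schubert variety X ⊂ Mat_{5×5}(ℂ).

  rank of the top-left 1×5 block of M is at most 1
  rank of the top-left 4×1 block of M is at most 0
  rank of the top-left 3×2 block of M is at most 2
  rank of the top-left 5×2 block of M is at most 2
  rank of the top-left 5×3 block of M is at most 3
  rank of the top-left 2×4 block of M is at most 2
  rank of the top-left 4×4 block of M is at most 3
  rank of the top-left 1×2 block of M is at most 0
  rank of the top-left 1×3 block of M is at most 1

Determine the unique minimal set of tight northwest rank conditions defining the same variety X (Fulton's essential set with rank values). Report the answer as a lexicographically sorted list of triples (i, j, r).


The tightest implied rank at each (i,j), from the 9 conditions:

  0 | 0 | 1 | 1 | 1
  0 | 1 | 2 | 2 | 2
  0 | 1 | 2 | 3 | 3
  0 | 1 | 2 | 3 | 4
  1 | 2 | 3 | 4 | 5

reading off 1-entries of Δ²R: w = (3, 2, 4, 5, 1).

Rothe diagram D(w) (5 cells), 2 SE-corners (essential conditions):

[(1, 2, 0), (4, 1, 0)]


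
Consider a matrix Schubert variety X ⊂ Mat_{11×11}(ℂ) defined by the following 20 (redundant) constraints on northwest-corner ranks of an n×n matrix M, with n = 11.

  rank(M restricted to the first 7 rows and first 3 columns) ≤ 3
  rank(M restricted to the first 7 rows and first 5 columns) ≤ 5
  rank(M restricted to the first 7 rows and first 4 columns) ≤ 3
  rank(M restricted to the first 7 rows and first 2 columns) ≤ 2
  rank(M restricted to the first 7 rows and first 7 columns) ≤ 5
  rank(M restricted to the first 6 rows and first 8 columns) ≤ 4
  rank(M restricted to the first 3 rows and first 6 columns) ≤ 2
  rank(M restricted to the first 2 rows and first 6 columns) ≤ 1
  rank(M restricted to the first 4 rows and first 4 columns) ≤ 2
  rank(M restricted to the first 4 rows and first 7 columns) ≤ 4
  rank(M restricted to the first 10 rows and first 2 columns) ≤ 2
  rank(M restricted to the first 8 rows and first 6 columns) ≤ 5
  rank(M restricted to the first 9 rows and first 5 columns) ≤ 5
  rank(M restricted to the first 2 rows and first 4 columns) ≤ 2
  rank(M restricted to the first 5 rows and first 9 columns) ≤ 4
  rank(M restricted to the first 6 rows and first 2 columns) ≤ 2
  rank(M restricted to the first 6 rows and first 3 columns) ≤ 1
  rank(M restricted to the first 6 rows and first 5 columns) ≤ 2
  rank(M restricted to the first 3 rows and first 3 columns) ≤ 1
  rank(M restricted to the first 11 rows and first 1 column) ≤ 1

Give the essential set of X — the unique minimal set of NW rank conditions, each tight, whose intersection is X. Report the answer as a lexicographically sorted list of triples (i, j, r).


Recovering R(i,j) via the rank-extension bound from the 20 conditions:

  R[1]: 1 1 1 1 1 1 1 1 1 1 1
  R[2]: 1 1 1 1 1 1 2 2 2 2 2
  R[3]: 1 1 1 2 2 2 3 3 3 3 3
  R[4]: 1 1 1 2 2 3 4 4 4 4 4
  R[5]: 1 1 1 2 2 3 4 4 4 5 5
  R[6]: 1 1 1 2 2 3 4 4 5 6 6
  R[7]: 1 2 2 3 3 4 5 5 6 7 7
  R[8]: 1 2 3 4 4 5 6 6 7 8 8
  R[9]: 1 2 3 4 5 6 7 7 8 9 9
  R[10]: 1 2 3 4 5 6 7 8 9 10 10
  R[11]: 1 2 3 4 5 6 7 8 9 10 11

reading off 1-entries of Δ²R: w = (1, 7, 4, 6, 10, 9, 2, 3, 5, 8, 11).

ℓ(w)=19; the 5 essential cells (i,j,r):

[(2, 6, 1), (5, 9, 4), (6, 3, 1), (6, 5, 2), (6, 8, 4)]


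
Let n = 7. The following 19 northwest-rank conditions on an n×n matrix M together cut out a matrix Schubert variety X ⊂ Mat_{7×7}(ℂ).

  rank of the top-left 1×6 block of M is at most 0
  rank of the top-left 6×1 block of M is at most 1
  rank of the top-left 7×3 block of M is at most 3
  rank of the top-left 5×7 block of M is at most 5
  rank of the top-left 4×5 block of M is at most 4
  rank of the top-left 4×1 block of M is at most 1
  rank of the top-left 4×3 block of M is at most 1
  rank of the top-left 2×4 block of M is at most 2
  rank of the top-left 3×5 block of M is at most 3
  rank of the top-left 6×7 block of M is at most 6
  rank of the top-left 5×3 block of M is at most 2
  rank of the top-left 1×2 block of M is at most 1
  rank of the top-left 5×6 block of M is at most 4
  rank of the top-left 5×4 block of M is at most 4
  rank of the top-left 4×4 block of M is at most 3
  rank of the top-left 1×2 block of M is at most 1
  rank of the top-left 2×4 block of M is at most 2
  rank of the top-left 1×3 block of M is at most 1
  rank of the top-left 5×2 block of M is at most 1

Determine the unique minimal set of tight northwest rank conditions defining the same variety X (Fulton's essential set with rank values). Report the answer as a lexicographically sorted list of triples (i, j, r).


Recovering R(i,j) via the rank-extension bound from the 19 conditions:

  R[1]: 0 0 0 0 0 0 1
  R[2]: 1 1 1 1 1 1 2
  R[3]: 1 1 1 2 2 2 3
  R[4]: 1 1 1 2 3 3 4
  R[5]: 1 1 2 3 4 4 5
  R[6]: 1 2 3 4 5 5 6
  R[7]: 1 2 3 4 5 6 7

the unique w with this rank table is (7, 1, 4, 5, 3, 2, 6).

Rothe diagram D(w) (11 cells), 3 SE-corners (essential conditions):

[(1, 6, 0), (4, 3, 1), (5, 2, 1)]


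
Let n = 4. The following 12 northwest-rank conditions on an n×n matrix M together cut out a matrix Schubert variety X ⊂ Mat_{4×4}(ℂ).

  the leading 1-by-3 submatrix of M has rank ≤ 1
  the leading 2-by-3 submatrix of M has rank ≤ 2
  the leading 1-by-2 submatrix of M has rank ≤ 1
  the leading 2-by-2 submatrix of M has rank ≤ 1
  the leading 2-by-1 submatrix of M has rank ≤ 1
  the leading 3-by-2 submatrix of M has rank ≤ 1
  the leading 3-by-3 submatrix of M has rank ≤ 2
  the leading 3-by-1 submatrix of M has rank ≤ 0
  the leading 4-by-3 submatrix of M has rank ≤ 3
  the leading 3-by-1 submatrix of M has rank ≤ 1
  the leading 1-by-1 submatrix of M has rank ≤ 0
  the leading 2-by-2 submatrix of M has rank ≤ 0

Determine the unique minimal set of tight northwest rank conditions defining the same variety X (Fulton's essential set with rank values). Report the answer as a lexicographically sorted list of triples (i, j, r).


Computing R[i][j] = min implied NW-rank bound (n=4, 12 conditions):

  R[1]: 0, 0, 1, 1
  R[2]: 0, 0, 1, 2
  R[3]: 0, 1, 2, 3
  R[4]: 1, 2, 3, 4

so w = (3, 4, 2, 1).

ℓ(w)=5; the 2 essential cells (i,j,r):

[(2, 2, 0), (3, 1, 0)]
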